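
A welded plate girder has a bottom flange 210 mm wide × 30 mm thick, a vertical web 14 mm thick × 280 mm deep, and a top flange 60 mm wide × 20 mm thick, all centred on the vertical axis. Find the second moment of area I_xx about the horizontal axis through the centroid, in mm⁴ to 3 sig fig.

Treat the section as a set of non-overlapping primitives; coordinates are from the bounding-box lower-left.
Bottom plate: 210 × 30, A = 6 300 mm², y = 15 mm, Ī = 472 500 mm⁴.
Web plate: 14 × 280, A = 3 920 mm², y = 170 mm, Ī = 25 610 667 mm⁴.
Top plate: 60 × 20, A = 1 200 mm², y = 320 mm, Ī = 40 000 mm⁴.
Centroid: ȳ = ΣA·y / ΣA = 100.25 mm.
Transfer each piece to the horizontal axis through the centroid using Ī + A·d² with d = y − 100.25:
  bottom plate: d = -85.254 mm → contributes +46 262 376 mm⁴
  web plate: d = 69.746 mm → contributes +44 679 557 mm⁴
  top plate: d = 219.75 mm → contributes +57 985 997 mm⁴
Total I = 148 927 930 mm⁴.

I_xx ≈ 1.49 × 10⁸ mm⁴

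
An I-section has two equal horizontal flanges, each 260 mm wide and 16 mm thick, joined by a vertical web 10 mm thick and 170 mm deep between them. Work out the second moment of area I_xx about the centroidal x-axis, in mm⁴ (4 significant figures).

I_xx ≈ 7.623 × 10⁷ mm⁴

Decompose the section into non-overlapping parts with the origin at the bottom-left of its bounding rectangle.
Bottom flange: 260 × 16, A = 4 160 mm², y = 8 mm, Ī = 88746.7 mm⁴.
Web: 10 × 170, A = 1 700 mm², y = 101 mm, Ī = 4 094 167 mm⁴.
Top flange: 260 × 16, A = 4 160 mm², y = 194 mm, Ī = 88746.7 mm⁴.
By symmetry the centroid is at mid-height, ȳ = 101 mm.
Transfer each piece to the centroidal x-axis using Ī + A·d² with d = y − 101:
  bottom flange: d = -93 mm → contributes +36 068 587 mm⁴
  web: d = 0 mm → contributes +4 094 167 mm⁴
  top flange: d = 93 mm → contributes +36 068 587 mm⁴
Total I = 76 231 340 mm⁴.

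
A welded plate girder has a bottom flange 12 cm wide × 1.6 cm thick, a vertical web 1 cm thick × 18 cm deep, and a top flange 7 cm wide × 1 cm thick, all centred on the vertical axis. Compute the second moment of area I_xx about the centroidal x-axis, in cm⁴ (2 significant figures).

Break the section into simple shapes (no overlaps), measuring from the bottom-left corner of the bounding box.
Bottom plate: 12 × 1.6, A = 19.2 cm², y = 0.8 cm, Ī = 4.096 cm⁴.
Web plate: 1 × 18, A = 18 cm², y = 10.6 cm, Ī = 486 cm⁴.
Top plate: 7 × 1, A = 7 cm², y = 20.1 cm, Ī = 0.5833 cm⁴.
Centroid: ȳ = ΣA·y / ΣA = 7.848 cm.
Transfer each piece to the centroidal x-axis using Ī + A·d² with d = y − 7.848:
  bottom plate: d = -7.048 cm → contributes +957.7 cm⁴
  web plate: d = 2.752 cm → contributes +622.4 cm⁴
  top plate: d = 12.25 cm → contributes +1 051 cm⁴
Total I = 2 632 cm⁴.

I_xx ≈ 2600 cm⁴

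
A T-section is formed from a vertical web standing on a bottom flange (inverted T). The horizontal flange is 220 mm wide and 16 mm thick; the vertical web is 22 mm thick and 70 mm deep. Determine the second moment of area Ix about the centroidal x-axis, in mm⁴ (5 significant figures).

Break the section into simple shapes (no overlaps), measuring from the bottom-left corner of the bounding box.
Flange: 220 × 16, A = 3 520 mm², y = 8 mm, Ī = 75093.33 mm⁴.
Web: 22 × 70, A = 1 540 mm², y = 51 mm, Ī = 628833.3 mm⁴.
Centroid: ȳ = ΣA·y / ΣA = 21.08696 mm.
Transfer each piece to the centroidal x-axis using Ī + A·d² with d = y − 21.08696:
  flange: d = -13.08696 mm → contributes +677958.2 mm⁴
  web: d = 29.91304 mm → contributes +2 006 810 mm⁴
Total I = 2 684 768 mm⁴.

Ix ≈ 2.6848 × 10⁶ mm⁴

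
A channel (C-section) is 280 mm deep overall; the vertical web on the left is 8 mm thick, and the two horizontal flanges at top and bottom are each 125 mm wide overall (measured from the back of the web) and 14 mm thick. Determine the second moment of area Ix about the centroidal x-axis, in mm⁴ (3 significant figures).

Break the section into simple shapes (no overlaps), measuring from the bottom-left corner of the bounding box.
Web: 8 × 280, A = 2 240 mm², y = 140 mm, Ī = 14 634 667 mm⁴.
Top flange (beyond web): 117 × 14, A = 1 638 mm², y = 273 mm, Ī = 26 754 mm⁴.
Bottom flange (beyond web): 117 × 14, A = 1 638 mm², y = 7 mm, Ī = 26 754 mm⁴.
By symmetry the centroid is at mid-height, ȳ = 140 mm.
Transfer each piece to the centroidal x-axis using Ī + A·d² with d = y − 140:
  web: d = 0 mm → contributes +14 634 667 mm⁴
  top flange (beyond web): d = 133 mm → contributes +29 001 336 mm⁴
  bottom flange (beyond web): d = -133 mm → contributes +29 001 336 mm⁴
Total I = 72 637 339 mm⁴.

Ix ≈ 7.26 × 10⁷ mm⁴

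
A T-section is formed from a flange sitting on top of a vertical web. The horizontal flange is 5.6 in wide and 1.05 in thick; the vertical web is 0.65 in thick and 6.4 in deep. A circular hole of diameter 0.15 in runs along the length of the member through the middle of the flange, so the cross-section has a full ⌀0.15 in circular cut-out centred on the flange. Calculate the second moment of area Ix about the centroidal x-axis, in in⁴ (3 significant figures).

Decompose the section into non-overlapping parts with the origin at the bottom-left of its bounding rectangle.
Flange: 5.6 × 1.05, A = 5.88 in², y = 6.925 in, Ī = 0.54023 in⁴.
Web: 0.65 × 6.4, A = 4.16 in², y = 3.2 in, Ī = 14.199 in⁴.
Hole (subtracted): ⌀0.15, A = 0.017671 in², y = 6.925 in, Ī = 0.00002485 in⁴.
Centroid: ȳ = ΣA·y / ΣA = 5.3789 in.
Transfer each piece to the centroidal x-axis using Ī + A·d² with d = y − 5.3789:
  flange: d = 1.5461 in → contributes +14.597 in⁴
  web: d = -2.1789 in → contributes +33.949 in⁴
  hole: d = 1.5461 in → contributes −0.04227 in⁴
Total I = 48.503 in⁴.

Ix ≈ 48.5 in⁴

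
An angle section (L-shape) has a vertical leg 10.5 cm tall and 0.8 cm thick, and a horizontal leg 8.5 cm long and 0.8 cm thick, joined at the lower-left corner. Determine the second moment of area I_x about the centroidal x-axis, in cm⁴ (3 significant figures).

I_x ≈ 161 cm⁴

Split into non-overlapping primitives; take the origin at the lower-left of the bounding box.
Vertical leg: 0.8 × 10.5, A = 8.4 cm², y = 5.25 cm, Ī = 77.175 cm⁴.
Horizontal leg (remainder): 7.7 × 0.8, A = 6.16 cm², y = 0.4 cm, Ī = 0.32853 cm⁴.
Centroid: ȳ = ΣA·y / ΣA = 3.1981 cm.
Transfer each piece to the centroidal x-axis using Ī + A·d² with d = y − 3.1981:
  vertical leg: d = 2.0519 cm → contributes +112.54 cm⁴
  horizontal leg (remainder): d = -2.7981 cm → contributes +48.557 cm⁴
Total I = 161.1 cm⁴.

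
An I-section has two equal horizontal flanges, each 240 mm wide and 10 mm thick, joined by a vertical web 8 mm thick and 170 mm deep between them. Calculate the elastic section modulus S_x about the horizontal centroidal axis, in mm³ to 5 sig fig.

S_x ≈ 4.4416 × 10⁵ mm³

Treat the section as a set of non-overlapping primitives; coordinates are from the bounding-box lower-left.
Bottom flange: 240 × 10, A = 2 400 mm², y = 5 mm, Ī = 20 000 mm⁴.
Web: 8 × 170, A = 1 360 mm², y = 95 mm, Ī = 3 275 333 mm⁴.
Top flange: 240 × 10, A = 2 400 mm², y = 185 mm, Ī = 20 000 mm⁴.
By symmetry the centroid is at mid-height, ȳ = 95 mm.
Transfer each piece to the horizontal centroidal axis using Ī + A·d² with d = y − 95:
  bottom flange: d = -90 mm → contributes +19 460 000 mm⁴
  web: d = 0 mm → contributes +3 275 333 mm⁴
  top flange: d = 90 mm → contributes +19 460 000 mm⁴
Total I = 42 195 333 mm⁴.
Extreme fibre distance c = 95 mm; S = I/c = 444161.4 mm³.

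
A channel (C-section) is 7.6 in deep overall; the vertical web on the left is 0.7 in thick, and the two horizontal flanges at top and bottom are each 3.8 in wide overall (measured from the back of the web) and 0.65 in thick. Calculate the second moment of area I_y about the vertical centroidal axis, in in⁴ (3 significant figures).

Split into non-overlapping primitives; take the origin at the lower-left of the bounding box.
Web: 0.7 × 7.6, A = 5.32 in², x = 0.35 in, Ī = 0.21723 in⁴.
Top flange (beyond web): 3.1 × 0.65, A = 2.015 in², x = 2.25 in, Ī = 1.6137 in⁴.
Bottom flange (beyond web): 3.1 × 0.65, A = 2.015 in², x = 2.25 in, Ī = 1.6137 in⁴.
Centroid: x̄ = ΣA·x / ΣA = 1.1689 in.
Transfer each piece to the vertical centroidal axis using Ī + A·d² with d = x − 1.1689:
  web: d = -0.81893 in → contributes +3.7851 in⁴
  top flange (beyond web): d = 1.0811 in → contributes +3.9686 in⁴
  bottom flange (beyond web): d = 1.0811 in → contributes +3.9686 in⁴
Total I = 11.722 in⁴.

I_y ≈ 11.7 in⁴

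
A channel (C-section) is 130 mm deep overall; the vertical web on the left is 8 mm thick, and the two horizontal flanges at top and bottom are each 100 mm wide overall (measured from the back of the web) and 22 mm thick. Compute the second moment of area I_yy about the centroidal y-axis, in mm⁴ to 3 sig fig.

Split into non-overlapping primitives; take the origin at the lower-left of the bounding box.
Web: 8 × 130, A = 1 040 mm², x = 4 mm, Ī = 5546.7 mm⁴.
Top flange (beyond web): 92 × 22, A = 2 024 mm², x = 54 mm, Ī = 1 427 595 mm⁴.
Bottom flange (beyond web): 92 × 22, A = 2 024 mm², x = 54 mm, Ī = 1 427 595 mm⁴.
Centroid: x̄ = ΣA·x / ΣA = 43.78 mm.
Transfer each piece to the centroidal y-axis using Ī + A·d² with d = x − 43.78:
  web: d = -39.78 mm → contributes +1 651 283 mm⁴
  top flange (beyond web): d = 10.22 mm → contributes +1 639 003 mm⁴
  bottom flange (beyond web): d = 10.22 mm → contributes +1 639 003 mm⁴
Total I = 4 929 289 mm⁴.

I_yy ≈ 4.93 × 10⁶ mm⁴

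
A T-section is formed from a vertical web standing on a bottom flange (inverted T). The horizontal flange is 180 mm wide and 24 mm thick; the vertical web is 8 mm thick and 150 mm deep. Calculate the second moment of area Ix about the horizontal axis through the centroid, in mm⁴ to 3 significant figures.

Ix ≈ 9.57 × 10⁶ mm⁴

Decompose the section into non-overlapping parts with the origin at the bottom-left of its bounding rectangle.
Flange: 180 × 24, A = 4 320 mm², y = 12 mm, Ī = 207 360 mm⁴.
Web: 8 × 150, A = 1 200 mm², y = 99 mm, Ī = 2 250 000 mm⁴.
Centroid: ȳ = ΣA·y / ΣA = 30.913 mm.
Transfer each piece to the horizontal axis through the centroid using Ī + A·d² with d = y − 30.913:
  flange: d = -18.913 mm → contributes +1 752 638 mm⁴
  web: d = 68.087 mm → contributes +7 813 000 mm⁴
Total I = 9 565 638 mm⁴.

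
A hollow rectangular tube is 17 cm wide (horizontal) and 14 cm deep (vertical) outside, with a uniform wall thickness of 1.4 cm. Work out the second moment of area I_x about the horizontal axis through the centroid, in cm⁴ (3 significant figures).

Split into non-overlapping primitives; take the origin at the lower-left of the bounding box.
Outer rectangle: 17 × 14, A = 238 cm², y = 7 cm, Ī = 3887.3 cm⁴.
Inner void (subtracted): 14.2 × 11.2, A = 159.04 cm², y = 7 cm, Ī = 1662.5 cm⁴.
By symmetry the centroid is at mid-height, ȳ = 7 cm.
All pieces are centred on the horizontal axis through the centroid, so I = ΣĪ (holes subtracted) = 2224.8 cm⁴.

I_x ≈ 2220 cm⁴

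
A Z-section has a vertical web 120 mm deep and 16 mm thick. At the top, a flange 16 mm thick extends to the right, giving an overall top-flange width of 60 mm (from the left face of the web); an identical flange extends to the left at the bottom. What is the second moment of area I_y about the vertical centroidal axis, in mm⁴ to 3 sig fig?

I_y ≈ 1.54 × 10⁶ mm⁴

Split into non-overlapping primitives; take the origin at the lower-left of the bounding box.
Web: 16 × 120, A = 1 920 mm², x = 52 mm, Ī = 40 960 mm⁴.
Top flange (beyond web): 44 × 16, A = 704 mm², x = 82 mm, Ī = 113 579 mm⁴.
Bottom flange (beyond web): 44 × 16, A = 704 mm², x = 22 mm, Ī = 113 579 mm⁴.
Centroid: x̄ = ΣA·x / ΣA = 52 mm.
Transfer each piece to the vertical centroidal axis using Ī + A·d² with d = x − 52:
  web: d = 0 mm → contributes +40 960 mm⁴
  top flange (beyond web): d = 30 mm → contributes +747 179 mm⁴
  bottom flange (beyond web): d = -30 mm → contributes +747 179 mm⁴
Total I = 1 535 317 mm⁴.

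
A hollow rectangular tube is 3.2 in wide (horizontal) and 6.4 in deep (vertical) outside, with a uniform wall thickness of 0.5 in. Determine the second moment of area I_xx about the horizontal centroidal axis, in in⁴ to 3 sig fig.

I_xx ≈ 41.0 in⁴

Break the section into simple shapes (no overlaps), measuring from the bottom-left corner of the bounding box.
Outer rectangle: 3.2 × 6.4, A = 20.48 in², y = 3.2 in, Ī = 69.905 in⁴.
Inner void (subtracted): 2.2 × 5.4, A = 11.88 in², y = 3.2 in, Ī = 28.868 in⁴.
By symmetry the centroid is at mid-height, ȳ = 3.2 in.
All pieces are centred on the horizontal centroidal axis, so I = ΣĪ (holes subtracted) = 41.037 in⁴.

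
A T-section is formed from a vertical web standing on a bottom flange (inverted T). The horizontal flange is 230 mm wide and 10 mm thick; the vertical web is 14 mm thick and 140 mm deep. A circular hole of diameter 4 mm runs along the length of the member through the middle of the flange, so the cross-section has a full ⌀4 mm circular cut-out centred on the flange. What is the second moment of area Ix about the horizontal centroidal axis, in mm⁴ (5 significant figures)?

Decompose the section into non-overlapping parts with the origin at the bottom-left of its bounding rectangle.
Flange: 230 × 10, A = 2 300 mm², y = 5 mm, Ī = 19166.67 mm⁴.
Web: 14 × 140, A = 1 960 mm², y = 80 mm, Ī = 3 201 333 mm⁴.
Hole (subtracted): ⌀4, A = 12.56637 mm², y = 5 mm, Ī = 12.56637 mm⁴.
Centroid: ȳ = ΣA·y / ΣA = 39.60913 mm.
Transfer each piece to the horizontal centroidal axis using Ī + A·d² with d = y − 39.60913:
  flange: d = -34.60913 mm → contributes +2 774 089 mm⁴
  web: d = 40.39087 mm → contributes +6 398 921 mm⁴
  hole: d = -34.60913 mm → contributes −15064.47 mm⁴
Total I = 9 157 945 mm⁴.

Ix ≈ 9.1579 × 10⁶ mm⁴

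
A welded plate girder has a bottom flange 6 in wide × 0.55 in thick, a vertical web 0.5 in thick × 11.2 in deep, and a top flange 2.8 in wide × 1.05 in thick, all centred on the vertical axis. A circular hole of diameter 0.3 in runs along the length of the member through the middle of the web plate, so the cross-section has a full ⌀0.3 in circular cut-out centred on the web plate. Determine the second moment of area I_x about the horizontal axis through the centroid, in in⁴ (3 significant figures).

I_x ≈ 283 in⁴

Break the section into simple shapes (no overlaps), measuring from the bottom-left corner of the bounding box.
Bottom plate: 6 × 0.55, A = 3.3 in², y = 0.275 in, Ī = 0.083188 in⁴.
Web plate: 0.5 × 11.2, A = 5.6 in², y = 6.15 in, Ī = 58.539 in⁴.
Top plate: 2.8 × 1.05, A = 2.94 in², y = 12.275 in, Ī = 0.27011 in⁴.
Hole (subtracted): ⌀0.3, A = 0.070686 in², y = 6.15 in, Ī = 0.00039761 in⁴.
Centroid: ȳ = ΣA·y / ΣA = 6.0327 in.
Transfer each piece to the horizontal axis through the centroid using Ī + A·d² with d = y − 6.0327:
  bottom plate: d = -5.7577 in → contributes +109.48 in⁴
  web plate: d = 0.11725 in → contributes +58.616 in⁴
  top plate: d = 6.2423 in → contributes +114.83 in⁴
  hole: d = 0.11725 in → contributes −0.0013694 in⁴
Total I = 282.93 in⁴.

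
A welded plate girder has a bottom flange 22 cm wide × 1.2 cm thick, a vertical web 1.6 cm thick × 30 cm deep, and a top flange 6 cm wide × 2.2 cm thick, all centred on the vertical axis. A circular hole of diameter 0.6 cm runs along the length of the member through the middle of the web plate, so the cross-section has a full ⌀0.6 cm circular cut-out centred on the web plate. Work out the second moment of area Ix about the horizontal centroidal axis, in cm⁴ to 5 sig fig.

Ix ≈ 1.3000 × 10⁴ cm⁴

Decompose the section into non-overlapping parts with the origin at the bottom-left of its bounding rectangle.
Bottom plate: 22 × 1.2, A = 26.4 cm², y = 0.6 cm, Ī = 3.168 cm⁴.
Web plate: 1.6 × 30, A = 48 cm², y = 16.2 cm, Ī = 3 600 cm⁴.
Top plate: 6 × 2.2, A = 13.2 cm², y = 32.3 cm, Ī = 5.324 cm⁴.
Hole (subtracted): ⌀0.6, A = 0.2827433 cm², y = 16.2 cm, Ī = 0.006361725 cm⁴.
Centroid: ȳ = ΣA·y / ΣA = 13.91729 cm.
Transfer each piece to the horizontal centroidal axis using Ī + A·d² with d = y − 13.91729:
  bottom plate: d = -13.31729 cm → contributes +4685.213 cm⁴
  web plate: d = 2.28271 cm → contributes +3850.117 cm⁴
  top plate: d = 18.38271 cm → contributes +4465.921 cm⁴
  hole: d = 2.28271 cm → contributes −1.479671 cm⁴
Total I = 12999.77 cm⁴.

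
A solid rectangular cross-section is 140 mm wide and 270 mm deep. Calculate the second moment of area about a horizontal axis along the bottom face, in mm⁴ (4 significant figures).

I_base ≈ 9.185 × 10⁸ mm⁴

The section: 140 × 270, A = 37 800 mm², y = 135 mm, Ī = 229 635 000 mm⁴.
Transfer it to a horizontal axis along the bottom face using Ī + A·d² with d = y − 0:
  the section: d = 135 mm → contributes +918 540 000 mm⁴
Total I = 918 540 000 mm⁴.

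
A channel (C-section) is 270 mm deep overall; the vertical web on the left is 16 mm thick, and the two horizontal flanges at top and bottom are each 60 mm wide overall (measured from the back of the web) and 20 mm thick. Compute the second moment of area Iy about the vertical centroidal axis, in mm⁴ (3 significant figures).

Iy ≈ 1.50 × 10⁶ mm⁴

Decompose the section into non-overlapping parts with the origin at the bottom-left of its bounding rectangle.
Web: 16 × 270, A = 4 320 mm², x = 8 mm, Ī = 92 160 mm⁴.
Top flange (beyond web): 44 × 20, A = 880 mm², x = 38 mm, Ī = 141 973 mm⁴.
Bottom flange (beyond web): 44 × 20, A = 880 mm², x = 38 mm, Ī = 141 973 mm⁴.
Centroid: x̄ = ΣA·x / ΣA = 16.684 mm.
Transfer each piece to the vertical centroidal axis using Ī + A·d² with d = x − 16.684:
  web: d = -8.6842 mm → contributes +417 955 mm⁴
  top flange (beyond web): d = 21.316 mm → contributes +541 813 mm⁴
  bottom flange (beyond web): d = 21.316 mm → contributes +541 813 mm⁴
Total I = 1 501 580 mm⁴.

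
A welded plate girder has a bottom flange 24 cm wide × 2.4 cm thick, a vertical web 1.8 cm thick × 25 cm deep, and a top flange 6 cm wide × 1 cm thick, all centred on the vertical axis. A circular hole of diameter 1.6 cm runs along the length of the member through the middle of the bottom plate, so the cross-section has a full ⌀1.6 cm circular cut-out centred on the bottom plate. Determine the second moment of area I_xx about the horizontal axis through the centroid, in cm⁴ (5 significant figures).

Treat the section as a set of non-overlapping primitives; coordinates are from the bounding-box lower-left.
Bottom plate: 24 × 2.4, A = 57.6 cm², y = 1.2 cm, Ī = 27.648 cm⁴.
Web plate: 1.8 × 25, A = 45 cm², y = 14.9 cm, Ī = 2343.75 cm⁴.
Top plate: 6 × 1, A = 6 cm², y = 27.9 cm, Ī = 0.5 cm⁴.
Hole (subtracted): ⌀1.6, A = 2.010619 cm², y = 1.2 cm, Ī = 0.3216991 cm⁴.
Centroid: ȳ = ΣA·y / ΣA = 8.486842 cm.
Transfer each piece to the horizontal axis through the centroid using Ī + A·d² with d = y − 8.486842:
  bottom plate: d = -7.286842 cm → contributes +3086.097 cm⁴
  web plate: d = 6.413158 cm → contributes +4194.537 cm⁴
  top plate: d = 19.41316 cm → contributes +2261.724 cm⁴
  hole: d = -7.286842 cm → contributes −107.0817 cm⁴
Total I = 9435.276 cm⁴.

I_xx ≈ 9435.3 cm⁴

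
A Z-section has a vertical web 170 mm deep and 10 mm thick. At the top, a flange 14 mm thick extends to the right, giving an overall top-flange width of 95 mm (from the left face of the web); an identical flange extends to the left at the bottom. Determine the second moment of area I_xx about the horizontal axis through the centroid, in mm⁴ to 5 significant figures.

I_xx ≈ 1.8613 × 10⁷ mm⁴

Split into non-overlapping primitives; take the origin at the lower-left of the bounding box.
Web: 10 × 170, A = 1 700 mm², y = 85 mm, Ī = 4 094 167 mm⁴.
Top flange (beyond web): 85 × 14, A = 1 190 mm², y = 163 mm, Ī = 19436.67 mm⁴.
Bottom flange (beyond web): 85 × 14, A = 1 190 mm², y = 7 mm, Ī = 19436.67 mm⁴.
Centroid: ȳ = ΣA·y / ΣA = 85 mm.
Transfer each piece to the horizontal axis through the centroid using Ī + A·d² with d = y − 85:
  web: d = 0 mm → contributes +4 094 167 mm⁴
  top flange (beyond web): d = 78 mm → contributes +7 259 397 mm⁴
  bottom flange (beyond web): d = -78 mm → contributes +7 259 397 mm⁴
Total I = 18 612 960 mm⁴.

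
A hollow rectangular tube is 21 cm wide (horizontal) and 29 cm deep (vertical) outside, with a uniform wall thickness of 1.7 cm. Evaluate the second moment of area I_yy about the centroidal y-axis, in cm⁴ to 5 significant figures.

Decompose the section into non-overlapping parts with the origin at the bottom-left of its bounding rectangle.
Outer rectangle: 21 × 29, A = 609 cm², x = 10.5 cm, Ī = 22380.75 cm⁴.
Inner void (subtracted): 17.6 × 25.6, A = 450.56 cm², x = 10.5 cm, Ī = 11630.46 cm⁴.
By symmetry the centroid is at mid-width, x̄ = 10.5 cm.
All pieces are centred on the centroidal y-axis, so I = ΣĪ (holes subtracted) = 10750.29 cm⁴.

I_yy ≈ 1.0750 × 10⁴ cm⁴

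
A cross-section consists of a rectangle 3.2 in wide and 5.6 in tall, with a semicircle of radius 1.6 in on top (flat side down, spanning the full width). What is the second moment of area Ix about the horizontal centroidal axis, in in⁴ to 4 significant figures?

Split into non-overlapping primitives; take the origin at the lower-left of the bounding box.
Rectangular body: 3.2 × 5.6, A = 17.92 in², y = 2.8 in, Ī = 46.8309 in⁴.
Semicircular cap: semicircle r = 1.6, A = 4.02124 in², y = 6.27906 in, Ī = 0.719303 in⁴.
Centroid: ȳ = ΣA·y / ΣA = 3.43762 in.
Transfer each piece to the horizontal centroidal axis using Ī + A·d² with d = y − 3.43762:
  rectangular body: d = -0.637618 in → contributes +54.1164 in⁴
  semicircular cap: d = 2.84144 in → contributes +33.186 in⁴
Total I = 87.3024 in⁴.

Ix ≈ 87.30 in⁴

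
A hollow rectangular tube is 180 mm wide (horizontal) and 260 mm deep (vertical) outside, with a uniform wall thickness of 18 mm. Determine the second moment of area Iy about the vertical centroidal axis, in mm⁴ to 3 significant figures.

Treat the section as a set of non-overlapping primitives; coordinates are from the bounding-box lower-left.
Outer rectangle: 180 × 260, A = 46 800 mm², x = 90 mm, Ī = 126 360 000 mm⁴.
Inner void (subtracted): 144 × 224, A = 32 256 mm², x = 90 mm, Ī = 55 738 368 mm⁴.
By symmetry the centroid is at mid-width, x̄ = 90 mm.
All pieces are centred on the vertical centroidal axis, so I = ΣĪ (holes subtracted) = 70 621 632 mm⁴.

Iy ≈ 7.06 × 10⁷ mm⁴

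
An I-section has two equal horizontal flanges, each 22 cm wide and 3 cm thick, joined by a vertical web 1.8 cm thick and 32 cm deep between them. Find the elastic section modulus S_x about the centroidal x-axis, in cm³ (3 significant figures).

S_x ≈ 2390 cm³

Decompose the section into non-overlapping parts with the origin at the bottom-left of its bounding rectangle.
Bottom flange: 22 × 3, A = 66 cm², y = 1.5 cm, Ī = 49.5 cm⁴.
Web: 1.8 × 32, A = 57.6 cm², y = 19 cm, Ī = 4915.2 cm⁴.
Top flange: 22 × 3, A = 66 cm², y = 36.5 cm, Ī = 49.5 cm⁴.
By symmetry the centroid is at mid-height, ȳ = 19 cm.
Transfer each piece to the centroidal x-axis using Ī + A·d² with d = y − 19:
  bottom flange: d = -17.5 cm → contributes +20 262 cm⁴
  web: d = 0 cm → contributes +4915.2 cm⁴
  top flange: d = 17.5 cm → contributes +20 262 cm⁴
Total I = 45 439 cm⁴.
Extreme fibre distance c = 19 cm; S = I/c = 2391.5 cm³.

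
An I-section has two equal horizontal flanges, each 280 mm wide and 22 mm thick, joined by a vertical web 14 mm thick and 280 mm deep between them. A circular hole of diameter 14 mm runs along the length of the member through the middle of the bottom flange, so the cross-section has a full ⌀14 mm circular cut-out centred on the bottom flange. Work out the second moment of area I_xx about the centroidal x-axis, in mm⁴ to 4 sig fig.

I_xx ≈ 3.035 × 10⁸ mm⁴

Break the section into simple shapes (no overlaps), measuring from the bottom-left corner of the bounding box.
Bottom flange: 280 × 22, A = 6 160 mm², y = 11 mm, Ī = 248 453 mm⁴.
Web: 14 × 280, A = 3 920 mm², y = 162 mm, Ī = 25 610 667 mm⁴.
Top flange: 280 × 22, A = 6 160 mm², y = 313 mm, Ī = 248 453 mm⁴.
Hole (subtracted): ⌀14, A = 153.938 mm², y = 11 mm, Ī = 1885.74 mm⁴.
Centroid: ȳ = ΣA·y / ΣA = 163.445 mm.
Transfer each piece to the centroidal x-axis using Ī + A·d² with d = y − 163.445:
  bottom flange: d = -152.445 mm → contributes +143 403 671 mm⁴
  web: d = -1.44502 mm → contributes +25 618 852 mm⁴
  top flange: d = 149.555 mm → contributes +138 027 281 mm⁴
  hole: d = -152.445 mm → contributes −3 579 326 mm⁴
Total I = 303 470 477 mm⁴.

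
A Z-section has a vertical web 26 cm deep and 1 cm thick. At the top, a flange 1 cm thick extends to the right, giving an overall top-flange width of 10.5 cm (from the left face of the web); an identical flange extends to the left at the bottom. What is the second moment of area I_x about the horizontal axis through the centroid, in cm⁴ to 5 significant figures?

I_x ≈ 4435.0 cm⁴

Split into non-overlapping primitives; take the origin at the lower-left of the bounding box.
Web: 1 × 26, A = 26 cm², y = 13 cm, Ī = 1464.667 cm⁴.
Top flange (beyond web): 9.5 × 1, A = 9.5 cm², y = 25.5 cm, Ī = 0.7916667 cm⁴.
Bottom flange (beyond web): 9.5 × 1, A = 9.5 cm², y = 0.5 cm, Ī = 0.7916667 cm⁴.
Centroid: ȳ = ΣA·y / ΣA = 13 cm.
Transfer each piece to the horizontal axis through the centroid using Ī + A·d² with d = y − 13:
  web: d = 0 cm → contributes +1464.667 cm⁴
  top flange (beyond web): d = 12.5 cm → contributes +1485.167 cm⁴
  bottom flange (beyond web): d = -12.5 cm → contributes +1485.167 cm⁴
Total I = 4 435 cm⁴.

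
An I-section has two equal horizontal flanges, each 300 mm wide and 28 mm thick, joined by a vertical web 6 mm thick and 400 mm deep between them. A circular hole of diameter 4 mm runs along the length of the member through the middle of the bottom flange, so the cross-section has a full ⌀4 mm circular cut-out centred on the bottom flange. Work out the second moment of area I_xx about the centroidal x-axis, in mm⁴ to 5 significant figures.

I_xx ≈ 8.0189 × 10⁸ mm⁴

Break the section into simple shapes (no overlaps), measuring from the bottom-left corner of the bounding box.
Bottom flange: 300 × 28, A = 8 400 mm², y = 14 mm, Ī = 548 800 mm⁴.
Web: 6 × 400, A = 2 400 mm², y = 228 mm, Ī = 32 000 000 mm⁴.
Top flange: 300 × 28, A = 8 400 mm², y = 442 mm, Ī = 548 800 mm⁴.
Hole (subtracted): ⌀4, A = 12.56637 mm², y = 14 mm, Ī = 12.56637 mm⁴.
Centroid: ȳ = ΣA·y / ΣA = 228.1402 mm.
Transfer each piece to the centroidal x-axis using Ī + A·d² with d = y − 228.1402:
  bottom flange: d = -214.1402 mm → contributes +385 739 248 mm⁴
  web: d = -0.1401544 mm → contributes +32 000 047 mm⁴
  top flange: d = 213.8598 mm → contributes +384 731 482 mm⁴
  hole: d = -214.1402 mm → contributes −576256.1 mm⁴
Total I = 801 894 521 mm⁴.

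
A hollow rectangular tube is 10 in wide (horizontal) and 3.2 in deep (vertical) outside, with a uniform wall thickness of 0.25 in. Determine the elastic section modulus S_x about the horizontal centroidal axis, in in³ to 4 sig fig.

S_x ≈ 7.328 in³

Split into non-overlapping primitives; take the origin at the lower-left of the bounding box.
Outer rectangle: 10 × 3.2, A = 32 in², y = 1.6 in, Ī = 27.3067 in⁴.
Inner void (subtracted): 9.5 × 2.7, A = 25.65 in², y = 1.6 in, Ī = 15.5824 in⁴.
By symmetry the centroid is at mid-height, ȳ = 1.6 in.
All pieces are centred on the horizontal centroidal axis, so I = ΣĪ (holes subtracted) = 11.7243 in⁴.
Extreme fibre distance c = 1.6 in; S = I/c = 7.32768 in³.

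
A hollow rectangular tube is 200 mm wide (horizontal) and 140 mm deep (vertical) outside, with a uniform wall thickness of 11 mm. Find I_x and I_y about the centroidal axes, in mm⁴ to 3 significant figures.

Split into non-overlapping primitives; take the origin at the lower-left of the bounding box.
Outer rectangle: 200 × 140, A = 28 000 mm², y = 70 mm, Ī = 45 733 333 mm⁴.
Inner void (subtracted): 178 × 118, A = 21 004 mm², y = 70 mm, Ī = 24 371 641 mm⁴.
By symmetry the centroid is at mid-height, ȳ = 70 mm.
All pieces are centred on the centroidal x-axis, so I = ΣĪ (holes subtracted) = 21 361 692 mm⁴.
Repeating about the centroidal y-axis gives I_y = 37 875 772 mm⁴.

I_x ≈ 2.14 × 10⁷ mm⁴, I_y ≈ 3.79 × 10⁷ mm⁴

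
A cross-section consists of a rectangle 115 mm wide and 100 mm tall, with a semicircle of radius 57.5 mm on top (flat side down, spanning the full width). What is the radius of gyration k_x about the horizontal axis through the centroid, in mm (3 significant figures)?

k_x ≈ 42.8 mm

Treat the section as a set of non-overlapping primitives; coordinates are from the bounding-box lower-left.
Rectangular body: 115 × 100, A = 11 500 mm², y = 50 mm, Ī = 9 583 333 mm⁴.
Semicircular cap: semicircle r = 57.5, A = 5193.4 mm², y = 124.4 mm, Ī = 1 199 785 mm⁴.
Centroid: ȳ = ΣA·y / ΣA = 73.148 mm.
Transfer each piece to the horizontal axis through the centroid using Ī + A·d² with d = y − 73.148:
  rectangular body: d = -23.148 mm → contributes +15 745 121 mm⁴
  semicircular cap: d = 51.256 mm → contributes +14 844 015 mm⁴
Total I = 30 589 136 mm⁴.
Radius of gyration: k = √(I/A) = √(30 589 136 / 16 693) = 42.807 mm.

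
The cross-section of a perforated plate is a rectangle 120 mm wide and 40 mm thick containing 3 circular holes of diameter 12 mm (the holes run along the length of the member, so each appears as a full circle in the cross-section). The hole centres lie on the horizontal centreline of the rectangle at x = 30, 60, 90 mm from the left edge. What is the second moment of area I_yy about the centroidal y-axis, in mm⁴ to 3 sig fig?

Decompose the section into non-overlapping parts with the origin at the bottom-left of its bounding rectangle.
Plate: 120 × 40, A = 4 800 mm², x = 60 mm, Ī = 5 760 000 mm⁴.
Hole 1 (subtracted): ⌀12, A = 113.1 mm², x = 30 mm, Ī = 1017.9 mm⁴.
Hole 2 (subtracted): ⌀12, A = 113.1 mm², x = 60 mm, Ī = 1017.9 mm⁴.
Hole 3 (subtracted): ⌀12, A = 113.1 mm², x = 90 mm, Ī = 1017.9 mm⁴.
By symmetry the centroid is at mid-width, x̄ = 60 mm.
Transfer each piece to the centroidal y-axis using Ī + A·d² with d = x − 60:
  plate: d = 0 mm → contributes +5 760 000 mm⁴
  hole 1: d = -30 mm → contributes −102 805 mm⁴
  hole 2: d = 0 mm → contributes −1017.9 mm⁴
  hole 3: d = 30 mm → contributes −102 805 mm⁴
Total I = 5 553 371 mm⁴.

I_yy ≈ 5.55 × 10⁶ mm⁴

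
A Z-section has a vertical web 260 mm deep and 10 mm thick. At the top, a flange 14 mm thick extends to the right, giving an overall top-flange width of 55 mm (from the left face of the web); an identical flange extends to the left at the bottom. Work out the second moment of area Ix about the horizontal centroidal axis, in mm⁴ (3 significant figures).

Decompose the section into non-overlapping parts with the origin at the bottom-left of its bounding rectangle.
Web: 10 × 260, A = 2 600 mm², y = 130 mm, Ī = 14 646 667 mm⁴.
Top flange (beyond web): 45 × 14, A = 630 mm², y = 253 mm, Ī = 10 290 mm⁴.
Bottom flange (beyond web): 45 × 14, A = 630 mm², y = 7 mm, Ī = 10 290 mm⁴.
Centroid: ȳ = ΣA·y / ΣA = 130 mm.
Transfer each piece to the horizontal centroidal axis using Ī + A·d² with d = y − 130:
  web: d = 0 mm → contributes +14 646 667 mm⁴
  top flange (beyond web): d = 123 mm → contributes +9 541 560 mm⁴
  bottom flange (beyond web): d = -123 mm → contributes +9 541 560 mm⁴
Total I = 33 729 787 mm⁴.

Ix ≈ 3.37 × 10⁷ mm⁴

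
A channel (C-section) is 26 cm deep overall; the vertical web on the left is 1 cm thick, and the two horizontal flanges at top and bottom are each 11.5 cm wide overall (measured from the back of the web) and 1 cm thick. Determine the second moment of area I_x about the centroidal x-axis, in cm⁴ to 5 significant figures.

I_x ≈ 4747.7 cm⁴

Split into non-overlapping primitives; take the origin at the lower-left of the bounding box.
Web: 1 × 26, A = 26 cm², y = 13 cm, Ī = 1464.667 cm⁴.
Top flange (beyond web): 10.5 × 1, A = 10.5 cm², y = 25.5 cm, Ī = 0.875 cm⁴.
Bottom flange (beyond web): 10.5 × 1, A = 10.5 cm², y = 0.5 cm, Ī = 0.875 cm⁴.
By symmetry the centroid is at mid-height, ȳ = 13 cm.
Transfer each piece to the centroidal x-axis using Ī + A·d² with d = y − 13:
  web: d = 0 cm → contributes +1464.667 cm⁴
  top flange (beyond web): d = 12.5 cm → contributes +1641.5 cm⁴
  bottom flange (beyond web): d = -12.5 cm → contributes +1641.5 cm⁴
Total I = 4747.667 cm⁴.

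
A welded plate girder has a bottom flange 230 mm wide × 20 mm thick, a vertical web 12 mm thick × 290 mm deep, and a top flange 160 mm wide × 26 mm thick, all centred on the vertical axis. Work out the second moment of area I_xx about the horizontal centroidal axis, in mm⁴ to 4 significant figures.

I_xx ≈ 2.389 × 10⁸ mm⁴

Treat the section as a set of non-overlapping primitives; coordinates are from the bounding-box lower-left.
Bottom plate: 230 × 20, A = 4 600 mm², y = 10 mm, Ī = 153 333 mm⁴.
Web plate: 12 × 290, A = 3 480 mm², y = 165 mm, Ī = 24 389 000 mm⁴.
Top plate: 160 × 26, A = 4 160 mm², y = 323 mm, Ī = 234 347 mm⁴.
Centroid: ȳ = ΣA·y / ΣA = 160.448 mm.
Transfer each piece to the horizontal centroidal axis using Ī + A·d² with d = y − 160.448:
  bottom plate: d = -150.448 mm → contributes +104 272 099 mm⁴
  web plate: d = 4.55229 mm → contributes +24 461 117 mm⁴
  top plate: d = 162.552 mm → contributes +110 155 051 mm⁴
Total I = 238 888 267 mm⁴.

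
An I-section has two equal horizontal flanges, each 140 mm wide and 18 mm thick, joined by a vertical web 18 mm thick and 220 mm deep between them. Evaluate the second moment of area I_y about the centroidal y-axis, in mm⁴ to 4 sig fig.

I_y ≈ 8.339 × 10⁶ mm⁴

Treat the section as a set of non-overlapping primitives; coordinates are from the bounding-box lower-left.
Bottom flange: 140 × 18, A = 2 520 mm², x = 70 mm, Ī = 4 116 000 mm⁴.
Web: 18 × 220, A = 3 960 mm², x = 70 mm, Ī = 106 920 mm⁴.
Top flange: 140 × 18, A = 2 520 mm², x = 70 mm, Ī = 4 116 000 mm⁴.
By symmetry the centroid is at mid-width, x̄ = 70 mm.
All pieces are centred on the centroidal y-axis, so I = ΣĪ = 8 338 920 mm⁴.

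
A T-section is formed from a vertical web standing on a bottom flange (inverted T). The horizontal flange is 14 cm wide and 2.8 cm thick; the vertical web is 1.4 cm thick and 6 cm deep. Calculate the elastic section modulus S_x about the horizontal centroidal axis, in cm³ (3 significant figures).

S_x ≈ 27.9 cm³

Treat the section as a set of non-overlapping primitives; coordinates are from the bounding-box lower-left.
Flange: 14 × 2.8, A = 39.2 cm², y = 1.4 cm, Ī = 25.611 cm⁴.
Web: 1.4 × 6, A = 8.4 cm², y = 5.8 cm, Ī = 25.2 cm⁴.
Centroid: ȳ = ΣA·y / ΣA = 2.1765 cm.
Transfer each piece to the horizontal centroidal axis using Ī + A·d² with d = y − 2.1765:
  flange: d = -0.77647 cm → contributes +49.245 cm⁴
  web: d = 3.6235 cm → contributes +135.49 cm⁴
Total I = 184.74 cm⁴.
Extreme fibre distance c = 6.6235 cm; S = I/c = 27.891 cm³.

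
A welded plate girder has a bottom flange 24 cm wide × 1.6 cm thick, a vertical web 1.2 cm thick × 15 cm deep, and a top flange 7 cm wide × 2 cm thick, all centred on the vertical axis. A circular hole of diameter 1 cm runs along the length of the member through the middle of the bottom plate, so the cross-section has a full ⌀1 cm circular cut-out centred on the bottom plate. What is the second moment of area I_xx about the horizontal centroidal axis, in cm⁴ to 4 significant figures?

Split into non-overlapping primitives; take the origin at the lower-left of the bounding box.
Bottom plate: 24 × 1.6, A = 38.4 cm², y = 0.8 cm, Ī = 8.192 cm⁴.
Web plate: 1.2 × 15, A = 18 cm², y = 9.1 cm, Ī = 337.5 cm⁴.
Top plate: 7 × 2, A = 14 cm², y = 17.6 cm, Ī = 4.66667 cm⁴.
Hole (subtracted): ⌀1, A = 0.785398 cm², y = 0.8 cm, Ī = 0.0490874 cm⁴.
Centroid: ȳ = ΣA·y / ΣA = 6.3247 cm.
Transfer each piece to the horizontal centroidal axis using Ī + A·d² with d = y − 6.3247:
  bottom plate: d = -5.5247 cm → contributes +1180.25 cm⁴
  web plate: d = 2.7753 cm → contributes +476.141 cm⁴
  top plate: d = 11.2753 cm → contributes +1784.52 cm⁴
  hole: d = -5.5247 cm → contributes −24.0213 cm⁴
Total I = 3416.89 cm⁴.

I_xx ≈ 3417 cm⁴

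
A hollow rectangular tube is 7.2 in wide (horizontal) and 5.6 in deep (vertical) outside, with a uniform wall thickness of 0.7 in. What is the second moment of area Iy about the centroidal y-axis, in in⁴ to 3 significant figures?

Iy ≈ 106 in⁴

Split into non-overlapping primitives; take the origin at the lower-left of the bounding box.
Outer rectangle: 7.2 × 5.6, A = 40.32 in², x = 3.6 in, Ī = 174.18 in⁴.
Inner void (subtracted): 5.8 × 4.2, A = 24.36 in², x = 3.6 in, Ī = 68.289 in⁴.
By symmetry the centroid is at mid-width, x̄ = 3.6 in.
All pieces are centred on the centroidal y-axis, so I = ΣĪ (holes subtracted) = 105.89 in⁴.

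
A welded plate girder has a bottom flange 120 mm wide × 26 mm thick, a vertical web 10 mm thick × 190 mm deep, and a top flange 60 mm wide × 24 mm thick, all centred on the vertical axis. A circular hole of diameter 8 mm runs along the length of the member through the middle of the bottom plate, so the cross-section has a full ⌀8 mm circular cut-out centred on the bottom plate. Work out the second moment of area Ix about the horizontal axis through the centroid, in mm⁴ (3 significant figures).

Ix ≈ 5.33 × 10⁷ mm⁴

Treat the section as a set of non-overlapping primitives; coordinates are from the bounding-box lower-left.
Bottom plate: 120 × 26, A = 3 120 mm², y = 13 mm, Ī = 175 760 mm⁴.
Web plate: 10 × 190, A = 1 900 mm², y = 121 mm, Ī = 5 715 833 mm⁴.
Top plate: 60 × 24, A = 1 440 mm², y = 228 mm, Ī = 69 120 mm⁴.
Hole (subtracted): ⌀8, A = 50.265 mm², y = 13 mm, Ī = 201.06 mm⁴.
Centroid: ȳ = ΣA·y / ΣA = 93.315 mm.
Transfer each piece to the horizontal axis through the centroid using Ī + A·d² with d = y − 93.315:
  bottom plate: d = -80.315 mm → contributes +20 301 487 mm⁴
  web plate: d = 27.685 mm → contributes +7 172 070 mm⁴
  top plate: d = 134.68 mm → contributes +26 190 659 mm⁴
  hole: d = -80.315 mm → contributes −324 441 mm⁴
Total I = 53 339 776 mm⁴.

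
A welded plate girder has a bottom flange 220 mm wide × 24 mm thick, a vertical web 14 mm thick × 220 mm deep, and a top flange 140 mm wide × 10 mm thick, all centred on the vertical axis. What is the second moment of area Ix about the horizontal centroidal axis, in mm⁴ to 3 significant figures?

Ix ≈ 8.59 × 10⁷ mm⁴

Split into non-overlapping primitives; take the origin at the lower-left of the bounding box.
Bottom plate: 220 × 24, A = 5 280 mm², y = 12 mm, Ī = 253 440 mm⁴.
Web plate: 14 × 220, A = 3 080 mm², y = 134 mm, Ī = 12 422 667 mm⁴.
Top plate: 140 × 10, A = 1 400 mm², y = 249 mm, Ī = 11 667 mm⁴.
Centroid: ȳ = ΣA·y / ΣA = 84.496 mm.
Transfer each piece to the horizontal centroidal axis using Ī + A·d² with d = y − 84.496:
  bottom plate: d = -72.496 mm → contributes +28 003 302 mm⁴
  web plate: d = 49.504 mm → contributes +19 970 686 mm⁴
  top plate: d = 164.5 mm → contributes +37 897 904 mm⁴
Total I = 85 871 893 mm⁴.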